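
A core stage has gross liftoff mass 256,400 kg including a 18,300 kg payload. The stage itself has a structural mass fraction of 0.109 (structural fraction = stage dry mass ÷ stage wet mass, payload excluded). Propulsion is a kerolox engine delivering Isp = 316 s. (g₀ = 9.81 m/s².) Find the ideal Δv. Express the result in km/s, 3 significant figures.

Stage wet mass = m₀ − payload = 256,400 − 18,300 = 238,100 kg.
Stage dry mass = ε × stage wet mass = 0.109 × 238,100 = 25,952.9 kg.
Burnout mass m_f = stage dry + payload = 25,952.9 + 18,300 = 44,252.9 kg.
v_e = Isp · g₀ = 316 × 9.81 = 3100.0 m/s.
Δv = v_e · ln(256,400/44,252.9) = 3100.0 × ln(5.794) = 3100.0 × 1.7568 ≈ 5446 m/s.

Δv ≈ 5.45 km/s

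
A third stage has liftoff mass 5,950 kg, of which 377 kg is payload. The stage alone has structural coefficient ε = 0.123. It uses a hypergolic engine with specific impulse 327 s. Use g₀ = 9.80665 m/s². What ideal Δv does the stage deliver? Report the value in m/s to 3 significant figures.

Stage wet mass = m₀ − payload = 5,950 − 377 = 5,573 kg.
Stage dry mass = ε × stage wet mass = 0.123 × 5,573 = 685.479 kg.
Burnout mass m_f = stage dry + payload = 685.479 + 377 = 1,062.479 kg.
v_e = Isp · g₀ = 327 × 9.80665 = 3206.8 m/s.
From the ideal rocket equation, Δv = v_e · ln(5,950/1,062.479) = 3206.8 × ln(5.6) = 3206.8 × 1.7228 ≈ 5525 m/s.

Δv ≈ 5520 m/s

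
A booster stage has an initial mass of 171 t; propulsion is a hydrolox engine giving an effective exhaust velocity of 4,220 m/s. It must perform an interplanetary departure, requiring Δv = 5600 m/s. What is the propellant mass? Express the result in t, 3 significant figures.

propellant mass ≈ 126 t

Using Δv = v_e ln(m₀/m_f): m₀/m_f = exp(Δv / v_e) = exp(5600 / 4220.0) = exp(1.3270) = 3.7698.
m_f = 171 / 3.7698 = 45.3605 t, so propellant = m₀ − m_f = 171 − 45.3605 = 125.6395 t.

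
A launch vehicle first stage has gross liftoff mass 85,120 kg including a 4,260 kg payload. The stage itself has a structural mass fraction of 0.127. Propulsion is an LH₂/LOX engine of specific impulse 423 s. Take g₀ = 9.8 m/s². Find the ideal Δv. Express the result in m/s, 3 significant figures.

Δv ≈ 7330 m/s

Stage wet mass = m₀ − payload = 85,120 − 4,260 = 80,860 kg.
Stage dry mass = ε × stage wet mass = 0.127 × 80,860 = 10,269.2 kg.
Burnout mass m_f = stage dry + payload = 10,269.2 + 4,260 = 14,529.2 kg.
v_e = Isp · g₀ = 423 × 9.8 = 4145.4 m/s.
By the Tsiolkovsky rocket equation, Δv = v_e · ln(85,120/14,529.2) = 4145.4 × ln(5.859) = 4145.4 × 1.7679 ≈ 7329 m/s.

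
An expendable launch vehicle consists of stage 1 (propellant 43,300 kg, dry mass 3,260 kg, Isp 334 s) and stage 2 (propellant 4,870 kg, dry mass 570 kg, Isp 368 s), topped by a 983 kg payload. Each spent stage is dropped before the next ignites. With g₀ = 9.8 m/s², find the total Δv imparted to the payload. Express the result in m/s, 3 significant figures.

Δv ≈ 10700 m/s

Ignition mass of stage 1 = 43,300+3,260 + 4,870+570 + 983 = 52,983 kg.
Stage 1: m₀ = 52,983 kg, m_f = 52,983 − 43,300 = 9,683 kg; Δv = 334×9.8×ln(5.472) = 3273.2×1.6996 ≈ 5563 m/s.
Stage 2: m₀ = 6,423 kg, m_f = 6,423 − 4,870 = 1,553 kg; Δv = 368×9.8×ln(4.136) = 3606.4×1.4197 ≈ 5120 m/s.
Total Δv = 5563 + 5120 = 10683 m/s.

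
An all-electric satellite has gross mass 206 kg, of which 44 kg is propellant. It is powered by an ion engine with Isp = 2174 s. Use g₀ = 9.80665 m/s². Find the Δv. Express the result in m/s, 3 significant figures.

v_e = Isp · g₀ = 2174 × 9.80665 = 21319.7 m/s.
m_f = m₀ − m_prop = 206 − 44 = 162 kg.
Δv = v_e · ln(m₀/m_f) = 21319.7 × ln(1.272) = 21319.7 × 0.2403 ≈ 5122.7 m/s.

Δv ≈ 5120 m/s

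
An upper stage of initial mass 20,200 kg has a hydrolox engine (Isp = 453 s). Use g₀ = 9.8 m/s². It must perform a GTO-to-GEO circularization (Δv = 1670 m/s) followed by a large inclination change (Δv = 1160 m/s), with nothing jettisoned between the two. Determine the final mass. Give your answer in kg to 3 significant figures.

final mass ≈ 10700 kg

v_e = Isp · g₀ = 453 × 9.8 = 4439.4 m/s.
After the first burn: m = 20200 × exp(−1670/4439.4) = 20200 × 0.68648 = 13,866.9 kg.
After the second burn: m = 13,866.9 × exp(−1160/4439.4) = 13,866.9 × 0.77005 = 10,678.2 kg.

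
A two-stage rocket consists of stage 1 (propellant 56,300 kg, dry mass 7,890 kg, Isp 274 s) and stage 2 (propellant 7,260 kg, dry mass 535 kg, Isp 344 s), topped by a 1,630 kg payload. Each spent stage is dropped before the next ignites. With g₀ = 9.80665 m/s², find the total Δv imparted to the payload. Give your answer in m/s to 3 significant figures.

Δv ≈ 8850 m/s

Ignition mass of stage 1 = 56,300+7,890 + 7,260+535 + 1,630 = 73,615 kg.
Stage 1: m₀ = 73,615 kg, m_f = 73,615 − 56,300 = 17,315 kg; Δv = 274×9.80665×ln(4.252) = 2687.0×1.4473 ≈ 3889 m/s.
Stage 2: m₀ = 9,425 kg, m_f = 9,425 − 7,260 = 2,165 kg; Δv = 344×9.80665×ln(4.353) = 3373.5×1.4709 ≈ 4962 m/s.
Total Δv = 3889 + 4962 = 8851 m/s.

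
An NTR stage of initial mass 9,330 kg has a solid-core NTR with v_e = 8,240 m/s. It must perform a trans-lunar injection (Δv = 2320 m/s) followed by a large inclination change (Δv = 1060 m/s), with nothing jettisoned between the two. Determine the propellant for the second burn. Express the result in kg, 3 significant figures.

After the first burn: m = 9330 × exp(−2320/8240.0) = 9330 × 0.75461 = 7,040.51 kg.
After the second burn: m = 7,040.51 × exp(−1060/8240.0) = 7,040.51 × 0.87929 = 6,190.65 kg.
Second-burn propellant = 7,040.51 − 6,190.65 = 849.86 kg.

propellant for the second burn ≈ 850 kg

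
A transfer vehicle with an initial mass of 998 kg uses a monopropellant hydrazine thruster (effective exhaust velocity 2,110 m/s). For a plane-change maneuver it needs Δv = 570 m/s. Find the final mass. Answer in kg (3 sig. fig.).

m₀/m_f = exp(Δv / v_e) = exp(570 / 2110.0) = exp(0.2701) = 1.3102.
m_f = m₀ / 1.3102 = 998 / 1.3102 = 761.716 kg.

final mass ≈ 762 kg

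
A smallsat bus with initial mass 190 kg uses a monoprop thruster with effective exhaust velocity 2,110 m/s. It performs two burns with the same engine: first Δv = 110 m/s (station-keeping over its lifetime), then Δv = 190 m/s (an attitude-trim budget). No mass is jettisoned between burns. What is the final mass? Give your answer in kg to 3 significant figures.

After the first burn: m = 190 × exp(−110/2110.0) = 190 × 0.94920 = 180.348 kg.
After the second burn: m = 180.348 × exp(−190/2110.0) = 180.348 × 0.91389 = 164.818 kg.

final mass ≈ 165 kg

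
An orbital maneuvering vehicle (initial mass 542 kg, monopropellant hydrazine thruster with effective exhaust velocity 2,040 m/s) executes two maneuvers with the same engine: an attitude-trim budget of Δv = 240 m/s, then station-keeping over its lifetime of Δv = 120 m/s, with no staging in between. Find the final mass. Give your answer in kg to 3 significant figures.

After the first burn: m = 542 × exp(−240/2040.0) = 542 × 0.88901 = 481.843 kg.
After the second burn: m = 481.843 × exp(−120/2040.0) = 481.843 × 0.94287 = 454.315 kg.

final mass ≈ 454 kg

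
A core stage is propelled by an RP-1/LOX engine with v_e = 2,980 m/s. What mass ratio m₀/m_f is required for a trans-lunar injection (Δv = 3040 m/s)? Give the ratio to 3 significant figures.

mass ratio ≈ 2.77

m₀/m_f = exp(Δv / v_e) = exp(3040 / 2980.0) = exp(1.0201) = 2.7736.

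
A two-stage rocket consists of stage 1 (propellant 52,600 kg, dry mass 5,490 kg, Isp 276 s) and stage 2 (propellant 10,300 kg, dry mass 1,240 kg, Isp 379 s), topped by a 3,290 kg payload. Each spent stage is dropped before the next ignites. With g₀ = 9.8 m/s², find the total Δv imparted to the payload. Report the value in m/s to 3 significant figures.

Δv ≈ 7860 m/s

Ignition mass of stage 1 = 52,600+5,490 + 10,300+1,240 + 3,290 = 72,920 kg.
Stage 1: m₀ = 72,920 kg, m_f = 72,920 − 52,600 = 20,320 kg; Δv = 276×9.8×ln(3.589) = 2704.8×1.2778 ≈ 3456 m/s.
Stage 2: m₀ = 14,830 kg, m_f = 14,830 − 10,300 = 4,530 kg; Δv = 379×9.8×ln(3.274) = 3714.2×1.1859 ≈ 4405 m/s.
Total Δv = 3456 + 4405 = 7861 m/s.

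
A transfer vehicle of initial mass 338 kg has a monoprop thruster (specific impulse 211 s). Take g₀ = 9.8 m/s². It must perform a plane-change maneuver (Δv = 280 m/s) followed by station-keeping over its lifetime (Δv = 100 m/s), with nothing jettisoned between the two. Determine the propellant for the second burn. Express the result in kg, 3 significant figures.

v_e = Isp · g₀ = 211 × 9.8 = 2067.8 m/s.
After the first burn: m = 338 × exp(−280/2067.8) = 338 × 0.87336 = 295.196 kg.
After the second burn: m = 295.196 × exp(−100/2067.8) = 295.196 × 0.95279 = 281.26 kg.
Second-burn propellant = 295.196 − 281.26 = 13.936 kg.

propellant for the second burn ≈ 13.9 kg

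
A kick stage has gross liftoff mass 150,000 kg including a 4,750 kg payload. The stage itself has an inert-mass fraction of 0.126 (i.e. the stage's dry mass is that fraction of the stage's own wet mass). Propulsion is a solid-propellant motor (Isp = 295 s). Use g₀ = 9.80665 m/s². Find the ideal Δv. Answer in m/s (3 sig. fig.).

Δv ≈ 5420 m/s

Stage wet mass = m₀ − payload = 150,000 − 4,750 = 145,250 kg.
Stage dry mass = ε × stage wet mass = 0.126 × 145,250 = 18,301.5 kg.
Burnout mass m_f = stage dry + payload = 18,301.5 + 4,750 = 23,051.5 kg.
v_e = Isp · g₀ = 295 × 9.80665 = 2893.0 m/s.
By the Tsiolkovsky rocket equation, Δv = v_e · ln(150,000/23,051.5) = 2893.0 × ln(6.507) = 2893.0 × 1.8729 ≈ 5418 m/s.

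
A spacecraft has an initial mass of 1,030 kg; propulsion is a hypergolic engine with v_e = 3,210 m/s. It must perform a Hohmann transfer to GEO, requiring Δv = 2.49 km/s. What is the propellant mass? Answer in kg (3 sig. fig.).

propellant mass ≈ 556 kg

By the Tsiolkovsky rocket equation, m₀/m_f = exp(Δv / v_e) = exp(2490 / 3210.0) = exp(0.7757) = 2.1721.
m_f = 1,030 / 2.1721 = 474.195 kg, so propellant = m₀ − m_f = 1,030 − 474.195 = 555.805 kg.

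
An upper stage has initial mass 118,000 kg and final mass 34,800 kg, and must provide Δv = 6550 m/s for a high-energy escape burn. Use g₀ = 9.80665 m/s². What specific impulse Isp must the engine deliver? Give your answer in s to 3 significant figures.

ln(m₀/m_f) = ln(118000/34800) = ln(3.391) = 1.2211.
v_e = Δv / ln(m₀/m_f) = 6550 / 1.2211 = 5364.2 m/s.
Isp = v_e / g₀ = 5364.2 / 9.80665 = 547.0 s.

Isp ≈ 547 s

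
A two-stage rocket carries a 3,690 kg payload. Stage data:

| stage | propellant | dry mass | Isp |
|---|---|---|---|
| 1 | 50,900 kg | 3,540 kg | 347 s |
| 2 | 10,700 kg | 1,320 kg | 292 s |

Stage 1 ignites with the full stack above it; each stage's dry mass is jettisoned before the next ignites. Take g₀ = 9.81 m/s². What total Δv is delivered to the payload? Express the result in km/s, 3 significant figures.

Ignition mass of stage 1 = 50,900+3,540 + 10,700+1,320 + 3,690 = 70,150 kg.
Stage 1: m₀ = 70,150 kg, m_f = 70,150 − 50,900 = 19,250 kg; Δv = 347×9.81×ln(3.644) = 3404.1×1.2931 ≈ 4402 m/s.
Stage 2: m₀ = 15,710 kg, m_f = 15,710 − 10,700 = 5,010 kg; Δv = 292×9.81×ln(3.136) = 2864.5×1.1429 ≈ 3274 m/s.
Total Δv = 4402 + 3274 = 7676 m/s.

Δv ≈ 7.68 km/s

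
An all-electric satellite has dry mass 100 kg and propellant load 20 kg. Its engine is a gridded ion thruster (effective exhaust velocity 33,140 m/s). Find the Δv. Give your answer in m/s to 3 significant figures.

Δv ≈ 6040 m/s

m₀ = m_dry + m_prop = 100 + 20 = 120 kg.
Δv = v_e · ln(m₀/m_f) = 33140.0 × ln(1.2) = 33140.0 × 0.1823 ≈ 6042.1 m/s.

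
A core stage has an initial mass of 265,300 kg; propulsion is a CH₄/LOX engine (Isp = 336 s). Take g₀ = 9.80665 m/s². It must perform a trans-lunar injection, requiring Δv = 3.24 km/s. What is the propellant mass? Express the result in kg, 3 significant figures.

v_e = Isp · g₀ = 336 × 9.80665 = 3295.0 m/s.
m₀/m_f = exp(Δv / v_e) = exp(3240 / 3295.0) = exp(0.9833) = 2.6733.
m_f = 265,300 / 2.6733 = 99,240.6 kg, so propellant = m₀ − m_f = 265,300 − 99,240.6 = 166,059.4 kg.

propellant mass ≈ 166000 kg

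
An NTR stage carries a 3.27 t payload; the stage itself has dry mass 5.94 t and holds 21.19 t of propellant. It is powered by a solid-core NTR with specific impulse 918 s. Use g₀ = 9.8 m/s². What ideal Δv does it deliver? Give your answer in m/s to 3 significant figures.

v_e = Isp · g₀ = 918 × 9.8 = 8996.4 m/s.
m₀ = payload + dry + propellant = 3.27 + 5.94 + 21.19 = 30.4 t.
m_f = payload + dry = 3.27 + 5.94 = 9.21 t.
Using Δv = v_e ln(m₀/m_f): Δv = v_e · ln(m₀/m_f) = 8996.4 × ln(3.301) = 8996.4 × 1.1942 ≈ 10743.1 m/s.

Δv ≈ 10700 m/s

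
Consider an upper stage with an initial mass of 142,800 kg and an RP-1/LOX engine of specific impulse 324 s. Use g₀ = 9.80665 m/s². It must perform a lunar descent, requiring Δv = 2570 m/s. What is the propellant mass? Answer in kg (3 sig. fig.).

v_e = Isp · g₀ = 324 × 9.80665 = 3177.4 m/s.
By the Tsiolkovsky rocket equation, m₀/m_f = exp(Δv / v_e) = exp(2570 / 3177.4) = exp(0.8088) = 2.2453.
m_f = 142,800 / 2.2453 = 63,599.5 kg, so propellant = m₀ − m_f = 142,800 − 63,599.5 = 79,200.5 kg.

propellant mass ≈ 79200 kg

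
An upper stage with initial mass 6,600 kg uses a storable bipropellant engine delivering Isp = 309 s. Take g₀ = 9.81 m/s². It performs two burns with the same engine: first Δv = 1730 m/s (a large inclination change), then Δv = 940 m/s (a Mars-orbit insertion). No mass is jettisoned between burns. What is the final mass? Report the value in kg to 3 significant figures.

final mass ≈ 2740 kg

v_e = Isp · g₀ = 309 × 9.81 = 3031.3 m/s.
After the first burn: m = 6600 × exp(−1730/3031.3) = 6600 × 0.56512 = 3,729.79 kg.
After the second burn: m = 3,729.79 × exp(−940/3031.3) = 3,729.79 × 0.73337 = 2,735.32 kg.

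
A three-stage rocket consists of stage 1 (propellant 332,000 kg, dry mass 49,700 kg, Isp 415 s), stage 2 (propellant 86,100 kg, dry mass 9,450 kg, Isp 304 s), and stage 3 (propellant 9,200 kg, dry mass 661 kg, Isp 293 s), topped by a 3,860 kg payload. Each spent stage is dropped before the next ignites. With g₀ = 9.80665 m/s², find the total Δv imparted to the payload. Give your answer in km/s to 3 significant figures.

Δv ≈ 12.4 km/s

Ignition mass of stage 1 = 332,000+49,700 + 86,100+9,450 + 9,200+661 + 3,860 = 490,971 kg.
Stage 1: m₀ = 490,971 kg, m_f = 490,971 − 332,000 = 158,971 kg; Δv = 415×9.80665×ln(3.088) = 4069.8×1.1277 ≈ 4589 m/s.
Stage 2: m₀ = 109,271 kg, m_f = 109,271 − 86,100 = 23,171 kg; Δv = 304×9.80665×ln(4.716) = 2981.2×1.5509 ≈ 4624 m/s.
Stage 3: m₀ = 13,721 kg, m_f = 13,721 − 9,200 = 4,521 kg; Δv = 293×9.80665×ln(3.035) = 2873.3×1.1102 ≈ 3190 m/s.
Total Δv = 4589 + 4624 + 3190 = 12403 m/s.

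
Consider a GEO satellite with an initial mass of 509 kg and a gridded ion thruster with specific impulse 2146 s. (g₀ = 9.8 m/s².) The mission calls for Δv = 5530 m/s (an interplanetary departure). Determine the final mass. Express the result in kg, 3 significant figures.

final mass ≈ 391 kg

v_e = Isp · g₀ = 2146 × 9.8 = 21030.8 m/s.
Rocket equation: m₀/m_f = exp(Δv / v_e) = exp(5530 / 21030.8) = exp(0.2629) = 1.3008.
m_f = m₀ / 1.3008 = 509 / 1.3008 = 391.298 kg.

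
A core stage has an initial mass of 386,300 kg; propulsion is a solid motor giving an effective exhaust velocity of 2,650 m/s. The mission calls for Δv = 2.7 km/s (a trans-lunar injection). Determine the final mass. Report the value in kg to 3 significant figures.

From the ideal rocket equation, m₀/m_f = exp(Δv / v_e) = exp(2700 / 2650.0) = exp(1.0189) = 2.7701.
m_f = m₀ / 2.7701 = 386,300 / 2.7701 = 139,453 kg.

final mass ≈ 139000 kg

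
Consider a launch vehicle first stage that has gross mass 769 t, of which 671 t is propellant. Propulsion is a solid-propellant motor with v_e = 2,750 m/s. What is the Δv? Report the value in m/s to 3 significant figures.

m_f = m₀ − m_prop = 769 − 671 = 98 t.
Δv = v_e · ln(m₀/m_f) = 2750.0 × ln(7.847) = 2750.0 × 2.0601 ≈ 5665.3 m/s.

Δv ≈ 5670 m/s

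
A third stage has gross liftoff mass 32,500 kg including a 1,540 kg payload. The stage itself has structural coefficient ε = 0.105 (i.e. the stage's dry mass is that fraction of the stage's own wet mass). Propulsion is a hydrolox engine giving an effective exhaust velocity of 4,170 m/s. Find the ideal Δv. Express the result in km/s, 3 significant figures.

Stage wet mass = m₀ − payload = 32,500 − 1,540 = 30,960 kg.
Stage dry mass = ε × stage wet mass = 0.105 × 30,960 = 3,250.8 kg.
Burnout mass m_f = stage dry + payload = 3,250.8 + 1,540 = 4,790.8 kg.
Δv = v_e · ln(32,500/4,790.8) = 4170.0 × ln(6.784) = 4170.0 × 1.9145 ≈ 7984 m/s.

Δv ≈ 7.98 km/s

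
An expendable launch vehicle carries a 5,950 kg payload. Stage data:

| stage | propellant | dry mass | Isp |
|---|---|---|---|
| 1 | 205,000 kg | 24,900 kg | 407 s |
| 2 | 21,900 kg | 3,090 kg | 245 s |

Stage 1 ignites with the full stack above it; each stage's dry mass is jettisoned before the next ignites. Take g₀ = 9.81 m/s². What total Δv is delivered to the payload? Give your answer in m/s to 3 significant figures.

Ignition mass of stage 1 = 205,000+24,900 + 21,900+3,090 + 5,950 = 260,840 kg.
Stage 1: m₀ = 260,840 kg, m_f = 260,840 − 205,000 = 55,840 kg; Δv = 407×9.81×ln(4.671) = 3992.7×1.5414 ≈ 6154 m/s.
Stage 2: m₀ = 30,940 kg, m_f = 30,940 − 21,900 = 9,040 kg; Δv = 245×9.81×ln(3.423) = 2403.5×1.2304 ≈ 2957 m/s.
Total Δv = 6154 + 2957 = 9111 m/s.

Δv ≈ 9110 m/s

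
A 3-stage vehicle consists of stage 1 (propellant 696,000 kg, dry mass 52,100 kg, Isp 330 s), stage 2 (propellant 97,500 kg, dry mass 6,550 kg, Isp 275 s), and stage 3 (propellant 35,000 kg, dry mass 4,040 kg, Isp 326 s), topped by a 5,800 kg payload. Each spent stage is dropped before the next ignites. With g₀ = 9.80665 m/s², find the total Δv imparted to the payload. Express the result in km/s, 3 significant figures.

Ignition mass of stage 1 = 696,000+52,100 + 97,500+6,550 + 35,000+4,040 + 5,800 = 896,990 kg.
Stage 1: m₀ = 896,990 kg, m_f = 896,990 − 696,000 = 200,990 kg; Δv = 330×9.80665×ln(4.463) = 3236.2×1.4958 ≈ 4841 m/s.
Stage 2: m₀ = 148,890 kg, m_f = 148,890 − 97,500 = 51,390 kg; Δv = 275×9.80665×ln(2.897) = 2696.8×1.0638 ≈ 2869 m/s.
Stage 3: m₀ = 44,840 kg, m_f = 44,840 − 35,000 = 9,840 kg; Δv = 326×9.80665×ln(4.557) = 3197.0×1.5166 ≈ 4849 m/s.
Total Δv = 4841 + 2869 + 4849 = 12559 m/s.

Δv ≈ 12.6 km/s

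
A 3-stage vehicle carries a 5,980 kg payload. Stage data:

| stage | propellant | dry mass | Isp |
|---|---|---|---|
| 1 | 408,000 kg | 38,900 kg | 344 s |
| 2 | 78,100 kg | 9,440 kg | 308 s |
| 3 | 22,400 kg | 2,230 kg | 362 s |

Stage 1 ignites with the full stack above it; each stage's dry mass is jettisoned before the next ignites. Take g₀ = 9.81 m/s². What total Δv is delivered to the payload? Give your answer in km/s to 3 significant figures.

Δv ≈ 12.3 km/s

Ignition mass of stage 1 = 408,000+38,900 + 78,100+9,440 + 22,400+2,230 + 5,980 = 565,050 kg.
Stage 1: m₀ = 565,050 kg, m_f = 565,050 − 408,000 = 157,050 kg; Δv = 344×9.81×ln(3.598) = 3374.6×1.2803 ≈ 4321 m/s.
Stage 2: m₀ = 118,150 kg, m_f = 118,150 − 78,100 = 40,050 kg; Δv = 308×9.81×ln(2.95) = 3021.5×1.0818 ≈ 3269 m/s.
Stage 3: m₀ = 30,610 kg, m_f = 30,610 − 22,400 = 8,210 kg; Δv = 362×9.81×ln(3.728) = 3551.2×1.3160 ≈ 4673 m/s.
Total Δv = 4321 + 3269 + 4673 = 12263 m/s.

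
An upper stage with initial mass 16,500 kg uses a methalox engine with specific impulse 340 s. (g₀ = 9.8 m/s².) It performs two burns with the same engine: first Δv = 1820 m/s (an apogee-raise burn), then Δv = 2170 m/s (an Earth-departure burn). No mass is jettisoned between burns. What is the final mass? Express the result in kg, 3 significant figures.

final mass ≈ 4980 kg

v_e = Isp · g₀ = 340 × 9.8 = 3332.0 m/s.
After the first burn: m = 16500 × exp(−1820/3332.0) = 16500 × 0.57914 = 9,555.81 kg.
After the second burn: m = 9,555.81 × exp(−2170/3332.0) = 9,555.81 × 0.52139 = 4,982.3 kg.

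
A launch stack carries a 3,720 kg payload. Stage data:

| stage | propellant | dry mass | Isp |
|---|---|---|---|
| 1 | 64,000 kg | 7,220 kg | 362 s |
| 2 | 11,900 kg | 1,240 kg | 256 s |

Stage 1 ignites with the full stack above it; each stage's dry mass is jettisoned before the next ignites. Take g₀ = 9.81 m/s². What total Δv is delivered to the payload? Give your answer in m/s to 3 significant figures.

Δv ≈ 7680 m/s

Ignition mass of stage 1 = 64,000+7,220 + 11,900+1,240 + 3,720 = 88,080 kg.
Stage 1: m₀ = 88,080 kg, m_f = 88,080 − 64,000 = 24,080 kg; Δv = 362×9.81×ln(3.658) = 3551.2×1.2969 ≈ 4605 m/s.
Stage 2: m₀ = 16,860 kg, m_f = 16,860 − 11,900 = 4,960 kg; Δv = 256×9.81×ln(3.399) = 2511.4×1.2235 ≈ 3073 m/s.
Total Δv = 4605 + 3073 = 7678 m/s.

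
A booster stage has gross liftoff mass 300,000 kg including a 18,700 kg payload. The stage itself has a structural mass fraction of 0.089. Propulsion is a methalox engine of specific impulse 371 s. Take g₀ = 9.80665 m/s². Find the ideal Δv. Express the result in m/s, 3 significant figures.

Stage wet mass = m₀ − payload = 300,000 − 18,700 = 281,300 kg.
Stage dry mass = ε × stage wet mass = 0.089 × 281,300 = 25,035.7 kg.
Burnout mass m_f = stage dry + payload = 25,035.7 + 18,700 = 43,735.7 kg.
v_e = Isp · g₀ = 371 × 9.80665 = 3638.3 m/s.
Rocket equation: Δv = v_e · ln(300,000/43,735.7) = 3638.3 × ln(6.859) = 3638.3 × 1.9256 ≈ 7006 m/s.

Δv ≈ 7010 m/s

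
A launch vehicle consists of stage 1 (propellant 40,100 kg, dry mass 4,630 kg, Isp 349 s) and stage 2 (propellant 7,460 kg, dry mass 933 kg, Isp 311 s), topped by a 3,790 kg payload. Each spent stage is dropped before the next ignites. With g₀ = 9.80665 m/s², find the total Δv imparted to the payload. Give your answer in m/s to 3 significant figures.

Ignition mass of stage 1 = 40,100+4,630 + 7,460+933 + 3,790 = 56,913 kg.
Stage 1: m₀ = 56,913 kg, m_f = 56,913 − 40,100 = 16,813 kg; Δv = 349×9.80665×ln(3.385) = 3422.5×1.2194 ≈ 4173 m/s.
Stage 2: m₀ = 12,183 kg, m_f = 12,183 − 7,460 = 4,723 kg; Δv = 311×9.80665×ln(2.58) = 3049.9×0.9476 ≈ 2890 m/s.
Total Δv = 4173 + 2890 = 7063 m/s.

Δv ≈ 7060 m/s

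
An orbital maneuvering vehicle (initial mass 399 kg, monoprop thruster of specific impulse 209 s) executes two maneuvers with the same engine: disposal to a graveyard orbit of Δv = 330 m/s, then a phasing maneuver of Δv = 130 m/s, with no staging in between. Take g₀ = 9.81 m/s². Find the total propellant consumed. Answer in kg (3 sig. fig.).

v_e = Isp · g₀ = 209 × 9.81 = 2050.3 m/s.
After the first burn: m = 399 × exp(−330/2050.3) = 399 × 0.85133 = 339.681 kg.
After the second burn: m = 339.681 × exp(−130/2050.3) = 339.681 × 0.93856 = 318.811 kg.
Total propellant = m₀ − m_final = 399 − 318.811 = 80.189 kg.

total propellant consumed ≈ 80.2 kg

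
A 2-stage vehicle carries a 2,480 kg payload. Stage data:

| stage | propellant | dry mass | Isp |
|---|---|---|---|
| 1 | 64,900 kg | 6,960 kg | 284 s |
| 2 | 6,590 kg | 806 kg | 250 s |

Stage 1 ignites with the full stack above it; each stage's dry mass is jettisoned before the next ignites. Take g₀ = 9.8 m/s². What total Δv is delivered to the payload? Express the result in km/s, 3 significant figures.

Ignition mass of stage 1 = 64,900+6,960 + 6,590+806 + 2,480 = 81,736 kg.
Stage 1: m₀ = 81,736 kg, m_f = 81,736 − 64,900 = 16,836 kg; Δv = 284×9.8×ln(4.855) = 2783.2×1.5800 ≈ 4397 m/s.
Stage 2: m₀ = 9,876 kg, m_f = 9,876 − 6,590 = 3,286 kg; Δv = 250×9.8×ln(3.005) = 2450.0×1.1004 ≈ 2696 m/s.
Total Δv = 4397 + 2696 = 7093 m/s.

Δv ≈ 7.09 km/s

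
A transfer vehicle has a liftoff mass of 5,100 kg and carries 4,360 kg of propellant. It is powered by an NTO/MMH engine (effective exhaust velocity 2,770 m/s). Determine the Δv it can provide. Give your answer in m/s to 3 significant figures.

m_f = m₀ − m_prop = 5,100 − 4,360 = 740 kg.
By the Tsiolkovsky rocket equation, Δv = v_e · ln(m₀/m_f) = 2770.0 × ln(6.892) = 2770.0 × 1.9303 ≈ 5347.1 m/s.

Δv ≈ 5350 m/s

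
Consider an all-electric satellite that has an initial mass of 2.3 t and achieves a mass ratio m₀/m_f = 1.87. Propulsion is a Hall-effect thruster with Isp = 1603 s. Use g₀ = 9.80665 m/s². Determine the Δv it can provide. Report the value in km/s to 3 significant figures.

v_e = Isp · g₀ = 1603 × 9.80665 = 15720.1 m/s.
Rocket equation: Δv = v_e · ln(1.87) = 15720.1 × 0.6259 ≈ 9839.8 m/s.

Δv ≈ 9.84 km/s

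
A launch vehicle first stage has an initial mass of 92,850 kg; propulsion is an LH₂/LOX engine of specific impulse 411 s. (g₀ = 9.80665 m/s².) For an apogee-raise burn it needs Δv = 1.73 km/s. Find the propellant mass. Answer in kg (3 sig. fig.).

v_e = Isp · g₀ = 411 × 9.80665 = 4030.5 m/s.
m₀/m_f = exp(Δv / v_e) = exp(1730 / 4030.5) = exp(0.4292) = 1.5361.
m_f = 92,850 / 1.5361 = 60,445.3 kg, so propellant = m₀ − m_f = 92,850 − 60,445.3 = 32,404.7 kg.

propellant mass ≈ 32400 kg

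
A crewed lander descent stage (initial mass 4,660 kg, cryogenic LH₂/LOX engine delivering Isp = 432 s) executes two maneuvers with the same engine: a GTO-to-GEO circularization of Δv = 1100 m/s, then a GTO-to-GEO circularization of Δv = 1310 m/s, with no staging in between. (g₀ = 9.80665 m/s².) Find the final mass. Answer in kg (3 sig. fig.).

v_e = Isp · g₀ = 432 × 9.80665 = 4236.5 m/s.
After the first burn: m = 4660 × exp(−1100/4236.5) = 4660 × 0.77132 = 3,594.35 kg.
After the second burn: m = 3,594.35 × exp(−1310/4236.5) = 3,594.35 × 0.73402 = 2,638.32 kg.

final mass ≈ 2640 kg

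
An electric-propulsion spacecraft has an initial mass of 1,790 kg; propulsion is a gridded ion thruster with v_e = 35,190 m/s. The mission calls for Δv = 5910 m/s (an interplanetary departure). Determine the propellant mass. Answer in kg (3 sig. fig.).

propellant mass ≈ 277 kg

By the Tsiolkovsky rocket equation, m₀/m_f = exp(Δv / v_e) = exp(5910 / 35190.0) = exp(0.1679) = 1.1829.
m_f = 1,790 / 1.1829 = 1,513.23 kg, so propellant = m₀ − m_f = 1,790 − 1,513.23 = 276.77 kg.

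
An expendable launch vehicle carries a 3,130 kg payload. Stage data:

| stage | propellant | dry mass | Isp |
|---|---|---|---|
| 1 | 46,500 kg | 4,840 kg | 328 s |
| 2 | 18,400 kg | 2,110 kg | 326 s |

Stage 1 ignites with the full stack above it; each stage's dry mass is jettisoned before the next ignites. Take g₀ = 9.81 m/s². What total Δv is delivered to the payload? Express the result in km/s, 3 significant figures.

Ignition mass of stage 1 = 46,500+4,840 + 18,400+2,110 + 3,130 = 74,980 kg.
Stage 1: m₀ = 74,980 kg, m_f = 74,980 − 46,500 = 28,480 kg; Δv = 328×9.81×ln(2.633) = 3217.7×0.9680 ≈ 3115 m/s.
Stage 2: m₀ = 23,640 kg, m_f = 23,640 − 18,400 = 5,240 kg; Δv = 326×9.81×ln(4.511) = 3198.1×1.5066 ≈ 4818 m/s.
Total Δv = 3115 + 4818 = 7933 m/s.

Δv ≈ 7.93 km/s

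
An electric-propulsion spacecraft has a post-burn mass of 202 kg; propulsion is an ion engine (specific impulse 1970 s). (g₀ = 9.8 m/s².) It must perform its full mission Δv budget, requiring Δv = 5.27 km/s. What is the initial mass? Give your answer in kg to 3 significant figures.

v_e = Isp · g₀ = 1970 × 9.8 = 19306.0 m/s.
Rocket equation: m₀/m_f = exp(Δv / v_e) = exp(5270 / 19306.0) = exp(0.2730) = 1.3139.
m₀ = m_f × 1.3139 = 202 × 1.3139 = 265.408 kg.

initial mass ≈ 265 kg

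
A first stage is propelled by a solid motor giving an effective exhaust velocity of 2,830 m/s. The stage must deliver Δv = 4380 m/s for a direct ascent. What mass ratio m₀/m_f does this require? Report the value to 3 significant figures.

mass ratio ≈ 4.70

From the ideal rocket equation, m₀/m_f = exp(Δv / v_e) = exp(4380 / 2830.0) = exp(1.5477) = 4.7007.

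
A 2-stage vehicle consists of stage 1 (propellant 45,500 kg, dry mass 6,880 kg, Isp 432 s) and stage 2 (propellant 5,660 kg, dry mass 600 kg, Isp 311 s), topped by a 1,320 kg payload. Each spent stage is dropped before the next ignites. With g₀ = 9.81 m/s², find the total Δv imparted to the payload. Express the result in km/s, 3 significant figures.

Ignition mass of stage 1 = 45,500+6,880 + 5,660+600 + 1,320 = 59,960 kg.
Stage 1: m₀ = 59,960 kg, m_f = 59,960 − 45,500 = 14,460 kg; Δv = 432×9.81×ln(4.147) = 4237.9×1.4223 ≈ 6028 m/s.
Stage 2: m₀ = 7,580 kg, m_f = 7,580 − 5,660 = 1,920 kg; Δv = 311×9.81×ln(3.948) = 3050.9×1.3732 ≈ 4189 m/s.
Total Δv = 6028 + 4189 = 10217 m/s.

Δv ≈ 10.2 km/s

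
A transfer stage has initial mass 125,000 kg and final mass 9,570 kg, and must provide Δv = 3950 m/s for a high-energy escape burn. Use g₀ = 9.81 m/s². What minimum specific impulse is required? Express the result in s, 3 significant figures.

ln(m₀/m_f) = ln(125000/9570) = ln(13.06) = 2.5697.
v_e = Δv / ln(m₀/m_f) = 3950 / 2.5697 = 1537.2 m/s.
Isp = v_e / g₀ = 1537.2 / 9.81 = 156.7 s.

Isp ≈ 157 s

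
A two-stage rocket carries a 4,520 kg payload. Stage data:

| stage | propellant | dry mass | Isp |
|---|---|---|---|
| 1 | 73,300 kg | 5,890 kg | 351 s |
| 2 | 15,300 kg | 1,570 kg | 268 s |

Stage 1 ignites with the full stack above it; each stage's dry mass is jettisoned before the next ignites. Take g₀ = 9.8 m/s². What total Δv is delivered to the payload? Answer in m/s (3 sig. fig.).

Δv ≈ 7790 m/s

Ignition mass of stage 1 = 73,300+5,890 + 15,300+1,570 + 4,520 = 100,580 kg.
Stage 1: m₀ = 100,580 kg, m_f = 100,580 − 73,300 = 27,280 kg; Δv = 351×9.8×ln(3.687) = 3439.8×1.3048 ≈ 4488 m/s.
Stage 2: m₀ = 21,390 kg, m_f = 21,390 − 15,300 = 6,090 kg; Δv = 268×9.8×ln(3.512) = 2626.4×1.2563 ≈ 3299 m/s.
Total Δv = 4488 + 3299 = 7787 m/s.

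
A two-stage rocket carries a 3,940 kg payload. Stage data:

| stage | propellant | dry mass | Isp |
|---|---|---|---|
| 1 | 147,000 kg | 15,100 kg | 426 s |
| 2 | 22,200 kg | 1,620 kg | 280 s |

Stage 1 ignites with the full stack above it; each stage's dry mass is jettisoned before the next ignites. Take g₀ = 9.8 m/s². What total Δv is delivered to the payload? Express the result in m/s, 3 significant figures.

Ignition mass of stage 1 = 147,000+15,100 + 22,200+1,620 + 3,940 = 189,860 kg.
Stage 1: m₀ = 189,860 kg, m_f = 189,860 − 147,000 = 42,860 kg; Δv = 426×9.8×ln(4.43) = 4174.8×1.4883 ≈ 6214 m/s.
Stage 2: m₀ = 27,760 kg, m_f = 27,760 − 22,200 = 5,560 kg; Δv = 280×9.8×ln(4.993) = 2744.0×1.6080 ≈ 4412 m/s.
Total Δv = 6214 + 4412 = 10626 m/s.

Δv ≈ 10600 m/s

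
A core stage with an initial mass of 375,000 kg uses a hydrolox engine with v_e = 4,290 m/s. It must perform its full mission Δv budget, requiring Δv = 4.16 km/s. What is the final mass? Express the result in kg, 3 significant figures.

final mass ≈ 142000 kg

From the ideal rocket equation, m₀/m_f = exp(Δv / v_e) = exp(4160 / 4290.0) = exp(0.9697) = 2.6371.
m_f = m₀ / 2.6371 = 375,000 / 2.6371 = 142,202 kg.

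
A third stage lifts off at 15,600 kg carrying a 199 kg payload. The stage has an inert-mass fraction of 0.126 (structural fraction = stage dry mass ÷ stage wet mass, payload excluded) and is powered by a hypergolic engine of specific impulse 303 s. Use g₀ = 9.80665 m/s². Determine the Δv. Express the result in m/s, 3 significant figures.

Δv ≈ 5900 m/s

Stage wet mass = m₀ − payload = 15,600 − 199 = 15,401 kg.
Stage dry mass = ε × stage wet mass = 0.126 × 15,401 = 1,940.53 kg.
Burnout mass m_f = stage dry + payload = 1,940.53 + 199 = 2,139.53 kg.
v_e = Isp · g₀ = 303 × 9.80665 = 2971.4 m/s.
Using Δv = v_e ln(m₀/m_f): Δv = v_e · ln(15,600/2,139.53) = 2971.4 × ln(7.291) = 2971.4 × 1.9867 ≈ 5903 m/s.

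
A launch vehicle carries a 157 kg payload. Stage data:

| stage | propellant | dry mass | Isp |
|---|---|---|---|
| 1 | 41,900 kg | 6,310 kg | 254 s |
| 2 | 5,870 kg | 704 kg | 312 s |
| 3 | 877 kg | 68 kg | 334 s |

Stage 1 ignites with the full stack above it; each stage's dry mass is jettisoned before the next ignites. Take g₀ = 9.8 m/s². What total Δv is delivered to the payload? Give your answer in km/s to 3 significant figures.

Ignition mass of stage 1 = 41,900+6,310 + 5,870+704 + 877+68 + 157 = 55,886 kg.
Stage 1: m₀ = 55,886 kg, m_f = 55,886 − 41,900 = 13,986 kg; Δv = 254×9.8×ln(3.996) = 2489.2×1.3853 ≈ 3448 m/s.
Stage 2: m₀ = 7,676 kg, m_f = 7,676 − 5,870 = 1,806 kg; Δv = 312×9.8×ln(4.25) = 3057.6×1.4470 ≈ 4424 m/s.
Stage 3: m₀ = 1,102 kg, m_f = 1,102 − 877 = 225 kg; Δv = 334×9.8×ln(4.898) = 3273.2×1.5888 ≈ 5200 m/s.
Total Δv = 3448 + 4424 + 5200 = 13072 m/s.

Δv ≈ 13.1 km/s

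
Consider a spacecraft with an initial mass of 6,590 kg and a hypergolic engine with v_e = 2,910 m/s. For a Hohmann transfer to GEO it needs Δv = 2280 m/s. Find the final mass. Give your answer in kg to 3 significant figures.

Rocket equation: m₀/m_f = exp(Δv / v_e) = exp(2280 / 2910.0) = exp(0.7835) = 2.1891.
m_f = m₀ / 2.1891 = 6,590 / 2.1891 = 3,010.37 kg.

final mass ≈ 3010 kg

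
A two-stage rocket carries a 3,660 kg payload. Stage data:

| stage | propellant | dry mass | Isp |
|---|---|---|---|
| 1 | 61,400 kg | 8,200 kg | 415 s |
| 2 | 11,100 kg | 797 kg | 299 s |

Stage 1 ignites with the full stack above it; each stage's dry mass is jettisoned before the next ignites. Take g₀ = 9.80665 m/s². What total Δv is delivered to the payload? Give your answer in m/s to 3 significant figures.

Δv ≈ 8860 m/s

Ignition mass of stage 1 = 61,400+8,200 + 11,100+797 + 3,660 = 85,157 kg.
Stage 1: m₀ = 85,157 kg, m_f = 85,157 − 61,400 = 23,757 kg; Δv = 415×9.80665×ln(3.585) = 4069.8×1.2766 ≈ 5196 m/s.
Stage 2: m₀ = 15,557 kg, m_f = 15,557 − 11,100 = 4,457 kg; Δv = 299×9.80665×ln(3.49) = 2932.2×1.2500 ≈ 3665 m/s.
Total Δv = 5196 + 3665 = 8861 m/s.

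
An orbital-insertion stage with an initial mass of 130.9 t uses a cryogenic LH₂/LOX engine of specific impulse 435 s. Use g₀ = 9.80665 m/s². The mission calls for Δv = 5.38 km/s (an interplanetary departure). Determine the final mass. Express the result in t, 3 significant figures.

v_e = Isp · g₀ = 435 × 9.80665 = 4265.9 m/s.
Using Δv = v_e ln(m₀/m_f): m₀/m_f = exp(Δv / v_e) = exp(5380 / 4265.9) = exp(1.2612) = 3.5295.
m_f = m₀ / 3.5295 = 130.9 / 3.5295 = 37.0874 t.

final mass ≈ 37.1 t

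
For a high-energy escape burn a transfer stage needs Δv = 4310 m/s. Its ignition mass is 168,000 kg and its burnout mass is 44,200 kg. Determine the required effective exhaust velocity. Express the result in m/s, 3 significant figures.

ln(m₀/m_f) = ln(168000/44200) = ln(3.801) = 1.3352.
v_e = Δv / ln(m₀/m_f) = 4310 / 1.3352 = 3227.9 m/s.

v_e ≈ 3230 m/s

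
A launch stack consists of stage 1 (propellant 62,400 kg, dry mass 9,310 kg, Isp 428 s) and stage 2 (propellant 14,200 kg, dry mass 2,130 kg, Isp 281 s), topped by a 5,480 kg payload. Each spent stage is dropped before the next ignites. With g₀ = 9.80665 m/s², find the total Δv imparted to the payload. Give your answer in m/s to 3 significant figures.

Δv ≈ 7520 m/s

Ignition mass of stage 1 = 62,400+9,310 + 14,200+2,130 + 5,480 = 93,520 kg.
Stage 1: m₀ = 93,520 kg, m_f = 93,520 − 62,400 = 31,120 kg; Δv = 428×9.80665×ln(3.005) = 4197.2×1.1003 ≈ 4618 m/s.
Stage 2: m₀ = 21,810 kg, m_f = 21,810 − 14,200 = 7,610 kg; Δv = 281×9.80665×ln(2.866) = 2755.7×1.0529 ≈ 2901 m/s.
Total Δv = 4618 + 2901 = 7519 m/s.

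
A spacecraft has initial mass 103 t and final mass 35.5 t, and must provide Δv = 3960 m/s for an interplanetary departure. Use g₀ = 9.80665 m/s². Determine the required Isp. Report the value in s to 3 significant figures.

Isp ≈ 379 s

ln(m₀/m_f) = ln(103000/35500) = ln(2.901) = 1.0652.
Using Δv = v_e ln(m₀/m_f): v_e = Δv / ln(m₀/m_f) = 3960 / 1.0652 = 3717.6 m/s.
Isp = v_e / g₀ = 3717.6 / 9.80665 = 379.1 s.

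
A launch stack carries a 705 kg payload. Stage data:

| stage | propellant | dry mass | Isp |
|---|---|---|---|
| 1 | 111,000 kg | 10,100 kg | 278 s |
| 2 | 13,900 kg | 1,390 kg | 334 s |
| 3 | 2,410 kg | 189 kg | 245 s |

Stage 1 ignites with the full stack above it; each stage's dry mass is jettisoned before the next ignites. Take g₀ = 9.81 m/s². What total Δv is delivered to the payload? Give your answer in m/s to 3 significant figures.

Δv ≈ 12000 m/s

Ignition mass of stage 1 = 111,000+10,100 + 13,900+1,390 + 2,410+189 + 705 = 139,694 kg.
Stage 1: m₀ = 139,694 kg, m_f = 139,694 − 111,000 = 28,694 kg; Δv = 278×9.81×ln(4.868) = 2727.2×1.5828 ≈ 4316 m/s.
Stage 2: m₀ = 18,594 kg, m_f = 18,594 − 13,900 = 4,694 kg; Δv = 334×9.81×ln(3.961) = 3276.5×1.3766 ≈ 4510 m/s.
Stage 3: m₀ = 3,304 kg, m_f = 3,304 − 2,410 = 894 kg; Δv = 245×9.81×ln(3.696) = 2403.5×1.3072 ≈ 3142 m/s.
Total Δv = 4316 + 4510 + 3142 = 11968 m/s.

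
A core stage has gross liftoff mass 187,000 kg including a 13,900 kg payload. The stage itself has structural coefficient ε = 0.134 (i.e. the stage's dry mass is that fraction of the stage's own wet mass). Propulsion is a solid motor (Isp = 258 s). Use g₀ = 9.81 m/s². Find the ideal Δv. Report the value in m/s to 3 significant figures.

Δv ≈ 4090 m/s

Stage wet mass = m₀ − payload = 187,000 − 13,900 = 173,100 kg.
Stage dry mass = ε × stage wet mass = 0.134 × 173,100 = 23,195.4 kg.
Burnout mass m_f = stage dry + payload = 23,195.4 + 13,900 = 37,095.4 kg.
v_e = Isp · g₀ = 258 × 9.81 = 2531.0 m/s.
From the ideal rocket equation, Δv = v_e · ln(187,000/37,095.4) = 2531.0 × ln(5.041) = 2531.0 × 1.6176 ≈ 4094 m/s.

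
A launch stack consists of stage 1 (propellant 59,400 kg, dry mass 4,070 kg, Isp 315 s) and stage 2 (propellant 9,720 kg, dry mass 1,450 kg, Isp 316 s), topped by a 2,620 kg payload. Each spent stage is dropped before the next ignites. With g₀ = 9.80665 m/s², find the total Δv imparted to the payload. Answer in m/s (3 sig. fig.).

Δv ≈ 8310 m/s

Ignition mass of stage 1 = 59,400+4,070 + 9,720+1,450 + 2,620 = 77,260 kg.
Stage 1: m₀ = 77,260 kg, m_f = 77,260 − 59,400 = 17,860 kg; Δv = 315×9.80665×ln(4.326) = 3089.1×1.4646 ≈ 4524 m/s.
Stage 2: m₀ = 13,790 kg, m_f = 13,790 − 9,720 = 4,070 kg; Δv = 316×9.80665×ln(3.388) = 3098.9×1.2203 ≈ 3782 m/s.
Total Δv = 4524 + 3782 = 8306 m/s.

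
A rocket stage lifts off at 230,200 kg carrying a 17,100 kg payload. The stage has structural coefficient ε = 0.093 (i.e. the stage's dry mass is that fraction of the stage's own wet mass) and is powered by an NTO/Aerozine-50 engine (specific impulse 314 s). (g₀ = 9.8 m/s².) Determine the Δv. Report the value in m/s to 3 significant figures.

Stage wet mass = m₀ − payload = 230,200 − 17,100 = 213,100 kg.
Stage dry mass = ε × stage wet mass = 0.093 × 213,100 = 19,818.3 kg.
Burnout mass m_f = stage dry + payload = 19,818.3 + 17,100 = 36,918.3 kg.
v_e = Isp · g₀ = 314 × 9.8 = 3077.2 m/s.
Δv = v_e · ln(230,200/36,918.3) = 3077.2 × ln(6.235) = 3077.2 × 1.8302 ≈ 5632 m/s.

Δv ≈ 5630 m/s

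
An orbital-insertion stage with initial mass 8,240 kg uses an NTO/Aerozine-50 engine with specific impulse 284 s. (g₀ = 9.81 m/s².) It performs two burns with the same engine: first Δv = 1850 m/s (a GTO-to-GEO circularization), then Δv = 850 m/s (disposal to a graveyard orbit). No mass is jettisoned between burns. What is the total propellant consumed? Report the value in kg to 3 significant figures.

v_e = Isp · g₀ = 284 × 9.81 = 2786.0 m/s.
After the first burn: m = 8240 × exp(−1850/2786.0) = 8240 × 0.51478 = 4,241.79 kg.
After the second burn: m = 4,241.79 × exp(−850/2786.0) = 4,241.79 × 0.73706 = 3,126.45 kg.
Total propellant = m₀ − m_final = 8240 − 3,126.45 = 5,113.55 kg.

total propellant consumed ≈ 5110 kg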